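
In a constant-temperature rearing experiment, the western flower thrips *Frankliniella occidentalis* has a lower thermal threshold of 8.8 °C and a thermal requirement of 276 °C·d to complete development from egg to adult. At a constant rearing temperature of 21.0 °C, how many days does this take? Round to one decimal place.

22.6 days

Daily accumulation = 21.0 − 8.8 = 12.2 DD/day.
Duration = 276 / 12.2 = 22.623 ≈ 22.6 days.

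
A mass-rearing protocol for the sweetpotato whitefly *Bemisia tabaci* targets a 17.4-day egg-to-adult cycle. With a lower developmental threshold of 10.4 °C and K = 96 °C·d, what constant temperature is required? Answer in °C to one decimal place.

15.9 °C

Required daily accumulation = 96 / 17.4 = 5.517 DD/day.
T = T_base + 5.517 = 10.4 + 5.517 = 15.917 ≈ 15.9 °C.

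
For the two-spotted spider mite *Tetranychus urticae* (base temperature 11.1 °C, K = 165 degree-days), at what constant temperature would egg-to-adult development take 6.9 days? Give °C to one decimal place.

Required daily accumulation = 165 / 6.9 = 23.913 DD/day.
T = T_base + 23.913 = 11.1 + 23.913 = 35.013 ≈ 35.0 °C.

35.0 °C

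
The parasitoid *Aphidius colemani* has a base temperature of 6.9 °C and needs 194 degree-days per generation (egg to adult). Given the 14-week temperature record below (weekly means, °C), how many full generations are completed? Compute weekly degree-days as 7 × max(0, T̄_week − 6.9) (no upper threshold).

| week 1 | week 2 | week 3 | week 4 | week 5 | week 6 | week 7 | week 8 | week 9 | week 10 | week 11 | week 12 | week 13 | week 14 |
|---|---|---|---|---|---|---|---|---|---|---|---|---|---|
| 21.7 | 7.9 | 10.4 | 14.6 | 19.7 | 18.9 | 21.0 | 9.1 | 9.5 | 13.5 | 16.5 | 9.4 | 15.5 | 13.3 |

3 generations

Weekly DD (7 × max(0, T̄ − 6.9)): 103.6, 7.0, 24.5, 53.9, 89.6, 84.0, 98.7, 15.4, 18.2, 46.2, 67.2, 17.5, 60.2, 44.8.
Season total = 730.8 DD.
Complete generations = ⌊730.8 / 194⌋ = 3.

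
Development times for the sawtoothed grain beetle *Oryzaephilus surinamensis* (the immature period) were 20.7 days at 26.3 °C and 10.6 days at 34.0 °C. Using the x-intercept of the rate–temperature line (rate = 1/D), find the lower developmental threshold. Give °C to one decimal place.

Equal thermal constants: D₁(T₁ − T_b) = D₂(T₂ − T_b).
20.7·(26.3 − T_b) = 10.6·(34.0 − T_b)
T_b = (20.7·26.3 − 10.6·34.0) / (20.7 − 10.6) = 184.01 / 10.1 = 18.219 °C ≈ 18.2 °C.

18.2 °C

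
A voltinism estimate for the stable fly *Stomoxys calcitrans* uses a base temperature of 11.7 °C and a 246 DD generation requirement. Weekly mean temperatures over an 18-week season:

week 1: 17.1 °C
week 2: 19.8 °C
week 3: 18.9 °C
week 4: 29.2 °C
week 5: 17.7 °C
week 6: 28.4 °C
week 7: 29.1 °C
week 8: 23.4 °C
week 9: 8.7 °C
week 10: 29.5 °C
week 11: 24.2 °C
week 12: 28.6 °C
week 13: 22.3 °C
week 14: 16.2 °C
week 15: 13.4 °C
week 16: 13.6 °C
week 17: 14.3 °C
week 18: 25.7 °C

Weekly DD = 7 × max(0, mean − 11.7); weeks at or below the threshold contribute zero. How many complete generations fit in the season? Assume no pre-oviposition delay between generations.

Weekly DD (7 × max(0, T̄ − 11.7)): 37.8, 56.7, 50.4, 122.5, 42.0, 116.9, 121.8, 81.9, 0.0, 124.6, 87.5, 118.3, 74.2, 31.5, 11.9, 13.3, 18.2, 98.0.
Season total = 1207.5 DD.
Complete generations = ⌊1207.5 / 246⌋ = 4.

4 generations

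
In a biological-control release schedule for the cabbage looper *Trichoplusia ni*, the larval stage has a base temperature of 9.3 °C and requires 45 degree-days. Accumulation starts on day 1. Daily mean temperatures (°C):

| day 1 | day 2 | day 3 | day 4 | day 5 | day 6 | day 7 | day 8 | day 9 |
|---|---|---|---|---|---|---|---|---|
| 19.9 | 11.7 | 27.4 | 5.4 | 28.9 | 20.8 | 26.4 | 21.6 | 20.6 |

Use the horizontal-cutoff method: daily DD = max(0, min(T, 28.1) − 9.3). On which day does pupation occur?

Daily DD above 9.3 °C (capped at 18.8): 10.6, 2.4, 18.1, 0.0, 18.8, 11.5, 17.1, 12.3, 11.3.
Cumulative: 10.6, 13.0, 31.1, 31.1, 49.9, 61.4, 78.5, 90.8, 102.1.
The total first reaches 45 DD on day 5.

day 5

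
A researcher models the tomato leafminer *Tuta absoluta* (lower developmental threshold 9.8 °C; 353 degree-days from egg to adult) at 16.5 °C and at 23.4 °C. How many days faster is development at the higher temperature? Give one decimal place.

At 16.5 °C: 353 / (16.5 − 9.8) = 353 / 6.7 = 52.687 d.
At 23.4 °C: 353 / (23.4 − 9.8) = 353 / 13.6 = 25.956 d.
Difference = |52.687 − 25.956| = 26.731 ≈ 26.7 days.

26.7 days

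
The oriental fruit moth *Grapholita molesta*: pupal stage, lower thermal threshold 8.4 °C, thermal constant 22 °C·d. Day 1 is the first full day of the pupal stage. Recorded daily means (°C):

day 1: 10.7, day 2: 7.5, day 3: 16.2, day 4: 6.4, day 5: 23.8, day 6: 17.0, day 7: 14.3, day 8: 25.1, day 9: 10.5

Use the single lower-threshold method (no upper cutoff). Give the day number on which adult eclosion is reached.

day 5

Daily DD above 8.4 °C: 2.3, 0.0, 7.8, 0.0, 15.4, 8.6, 5.9, 16.7, 2.1.
Cumulative: 2.3, 2.3, 10.1, 10.1, 25.5, 34.1, 40.0, 56.7, 58.8.
The total first reaches 22 DD on day 5.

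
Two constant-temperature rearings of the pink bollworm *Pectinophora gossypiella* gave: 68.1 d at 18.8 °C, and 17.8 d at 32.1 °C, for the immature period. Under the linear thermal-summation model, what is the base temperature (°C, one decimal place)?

Under the model K = D·(T − T_b), so D₁·(T₁ − T_b) = D₂·(T₂ − T_b).
68.1·(18.8 − T_b) = 17.8·(32.1 − T_b)
T_b = (68.1·18.8 − 17.8·32.1) / (68.1 − 17.8) = 708.90 / 50.3 = 14.093 °C ≈ 14.1 °C.

14.1 °C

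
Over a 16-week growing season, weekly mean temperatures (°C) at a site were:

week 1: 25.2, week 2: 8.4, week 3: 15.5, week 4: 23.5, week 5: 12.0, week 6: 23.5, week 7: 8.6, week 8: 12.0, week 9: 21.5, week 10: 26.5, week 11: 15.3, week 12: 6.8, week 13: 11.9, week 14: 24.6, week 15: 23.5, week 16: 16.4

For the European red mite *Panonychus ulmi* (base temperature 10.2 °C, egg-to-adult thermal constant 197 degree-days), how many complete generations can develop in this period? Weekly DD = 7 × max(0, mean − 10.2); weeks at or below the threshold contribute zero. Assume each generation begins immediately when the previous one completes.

4 generations

Weekly DD (7 × max(0, T̄ − 10.2)): 105.0, 0.0, 37.1, 93.1, 12.6, 93.1, 0.0, 12.6, 79.1, 114.1, 35.7, 0.0, 11.9, 100.8, 93.1, 43.4.
Season total = 831.6 DD.
Complete generations = ⌊831.6 / 197⌋ = 4.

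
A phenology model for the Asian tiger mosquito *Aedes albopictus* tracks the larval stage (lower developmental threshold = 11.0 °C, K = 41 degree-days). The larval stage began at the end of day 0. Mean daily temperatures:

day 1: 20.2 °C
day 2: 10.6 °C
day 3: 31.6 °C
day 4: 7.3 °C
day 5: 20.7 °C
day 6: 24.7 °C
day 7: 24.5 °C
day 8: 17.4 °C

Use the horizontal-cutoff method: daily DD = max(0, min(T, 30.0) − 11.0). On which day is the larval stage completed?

Daily DD above 11.0 °C (capped at 19.0): 9.2, 0.0, 19.0, 0.0, 9.7, 13.7, 13.5, 6.4.
Cumulative: 9.2, 9.2, 28.2, 28.2, 37.9, 51.6, 65.1, 71.5.
The total first reaches 41 DD on day 6.

day 6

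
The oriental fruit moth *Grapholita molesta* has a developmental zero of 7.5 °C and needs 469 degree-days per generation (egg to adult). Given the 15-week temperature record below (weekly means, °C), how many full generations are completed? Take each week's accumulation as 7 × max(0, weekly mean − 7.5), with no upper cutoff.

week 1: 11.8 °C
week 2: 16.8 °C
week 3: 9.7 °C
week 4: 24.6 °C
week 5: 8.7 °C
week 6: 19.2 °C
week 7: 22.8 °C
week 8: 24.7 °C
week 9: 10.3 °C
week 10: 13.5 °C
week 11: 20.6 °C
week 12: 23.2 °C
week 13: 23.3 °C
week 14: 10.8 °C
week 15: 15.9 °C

Weekly DD (7 × max(0, T̄ − 7.5)): 30.1, 65.1, 15.4, 119.7, 8.4, 81.9, 107.1, 120.4, 19.6, 42.0, 91.7, 109.9, 110.6, 23.1, 58.8.
Season total = 1003.8 DD.
Complete generations = ⌊1003.8 / 469⌋ = 2.

2 generations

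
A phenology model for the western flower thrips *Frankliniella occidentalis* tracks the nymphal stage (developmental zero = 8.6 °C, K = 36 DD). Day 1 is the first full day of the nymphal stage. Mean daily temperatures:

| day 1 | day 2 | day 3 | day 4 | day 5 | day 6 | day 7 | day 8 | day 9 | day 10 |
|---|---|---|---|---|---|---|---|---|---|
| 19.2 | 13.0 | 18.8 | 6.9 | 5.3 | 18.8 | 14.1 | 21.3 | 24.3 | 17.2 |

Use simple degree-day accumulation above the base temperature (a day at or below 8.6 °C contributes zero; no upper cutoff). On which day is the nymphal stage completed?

Daily DD above 8.6 °C: 10.6, 4.4, 10.2, 0.0, 0.0, 10.2, 5.5, 12.7, 15.7, 8.6.
Cumulative: 10.6, 15.0, 25.2, 25.2, 25.2, 35.4, 40.9, 53.6, 69.3, 77.9.
The total first reaches 36 DD on day 7.

day 7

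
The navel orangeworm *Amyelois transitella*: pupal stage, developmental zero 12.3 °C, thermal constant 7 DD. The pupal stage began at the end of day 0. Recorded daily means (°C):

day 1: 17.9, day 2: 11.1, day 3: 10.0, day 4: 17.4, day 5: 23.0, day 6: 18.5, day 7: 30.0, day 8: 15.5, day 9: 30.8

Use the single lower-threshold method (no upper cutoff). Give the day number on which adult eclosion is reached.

Daily DD above 12.3 °C: 5.6, 0.0, 0.0, 5.1, 10.7, 6.2, 17.7, 3.2, 18.5.
Cumulative: 5.6, 5.6, 5.6, 10.7, 21.4, 27.6, 45.3, 48.5, 67.0.
The total first reaches 7 DD on day 4.

day 4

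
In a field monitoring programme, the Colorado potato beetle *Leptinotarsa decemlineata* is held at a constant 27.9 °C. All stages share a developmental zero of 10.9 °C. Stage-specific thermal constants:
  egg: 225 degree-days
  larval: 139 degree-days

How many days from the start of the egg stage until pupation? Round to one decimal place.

Daily accumulation at 27.9 °C = 27.9 − 10.9 = 17.0 DD/day.
Total K = 225 + 139 = 364 DD.
Total duration = 364 / 17.0 = 21.412 ≈ 21.4 days.

21.4 days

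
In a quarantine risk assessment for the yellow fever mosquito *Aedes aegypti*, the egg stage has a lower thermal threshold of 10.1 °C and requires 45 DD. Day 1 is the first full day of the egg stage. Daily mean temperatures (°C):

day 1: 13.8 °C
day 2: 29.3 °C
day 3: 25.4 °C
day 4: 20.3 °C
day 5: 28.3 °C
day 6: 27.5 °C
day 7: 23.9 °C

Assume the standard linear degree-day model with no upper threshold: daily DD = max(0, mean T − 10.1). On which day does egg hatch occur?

day 4

Daily DD above 10.1 °C: 3.7, 19.2, 15.3, 10.2, 18.2, 17.4, 13.8.
Cumulative: 3.7, 22.9, 38.2, 48.4, 66.6, 84.0, 97.8.
The total first reaches 45 DD on day 4.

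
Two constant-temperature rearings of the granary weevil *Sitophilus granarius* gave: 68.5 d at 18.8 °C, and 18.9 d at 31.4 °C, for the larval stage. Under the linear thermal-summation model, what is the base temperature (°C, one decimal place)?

14.0 °C

Under the model K = D·(T − T_b), so D₁·(T₁ − T_b) = D₂·(T₂ − T_b).
68.5·(18.8 − T_b) = 18.9·(31.4 − T_b)
T_b = (68.5·18.8 − 18.9·31.4) / (68.5 − 18.9) = 694.34 / 49.6 = 13.999 °C ≈ 14.0 °C.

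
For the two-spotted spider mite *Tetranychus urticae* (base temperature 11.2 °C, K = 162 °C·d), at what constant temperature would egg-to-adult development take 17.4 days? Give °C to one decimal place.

20.5 °C

Required daily accumulation = 162 / 17.4 = 9.310 DD/day.
T = T_base + 9.310 = 11.2 + 9.310 = 20.510 ≈ 20.5 °C.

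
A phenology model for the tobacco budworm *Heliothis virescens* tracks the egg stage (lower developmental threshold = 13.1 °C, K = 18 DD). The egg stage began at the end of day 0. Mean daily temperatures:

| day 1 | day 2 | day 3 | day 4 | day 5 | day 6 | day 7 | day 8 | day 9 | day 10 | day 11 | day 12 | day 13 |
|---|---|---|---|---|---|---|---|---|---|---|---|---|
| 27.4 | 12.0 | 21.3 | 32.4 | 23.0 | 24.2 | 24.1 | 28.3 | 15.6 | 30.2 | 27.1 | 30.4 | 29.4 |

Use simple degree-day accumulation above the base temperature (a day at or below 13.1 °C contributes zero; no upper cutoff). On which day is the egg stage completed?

day 3

Daily DD above 13.1 °C: 14.3, 0.0, 8.2, 19.3, 9.9, 11.1, 11.0, 15.2, 2.5, 17.1, 14.0, 17.3, 16.3.
Cumulative: 14.3, 14.3, 22.5, 41.8, 51.7, 62.8, 73.8, 89.0, 91.5, 108.6, 122.6, 139.9, 156.2.
The total first reaches 18 DD on day 3.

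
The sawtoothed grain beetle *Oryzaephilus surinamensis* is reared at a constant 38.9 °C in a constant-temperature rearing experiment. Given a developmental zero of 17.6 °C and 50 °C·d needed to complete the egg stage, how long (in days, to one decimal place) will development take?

2.3 days

Daily accumulation = 38.9 − 17.6 = 21.3 DD/day.
Duration = 50 / 21.3 = 2.347 ≈ 2.3 days.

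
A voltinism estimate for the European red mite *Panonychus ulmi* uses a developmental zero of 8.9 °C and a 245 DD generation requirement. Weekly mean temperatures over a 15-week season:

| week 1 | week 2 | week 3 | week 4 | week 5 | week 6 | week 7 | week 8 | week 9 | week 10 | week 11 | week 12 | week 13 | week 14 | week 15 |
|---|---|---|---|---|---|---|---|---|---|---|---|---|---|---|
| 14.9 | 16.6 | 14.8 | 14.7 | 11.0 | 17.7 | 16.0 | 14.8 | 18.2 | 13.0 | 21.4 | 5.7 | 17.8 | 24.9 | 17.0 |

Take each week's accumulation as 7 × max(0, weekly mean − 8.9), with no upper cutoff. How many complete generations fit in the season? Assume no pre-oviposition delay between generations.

Weekly DD (7 × max(0, T̄ − 8.9)): 42.0, 53.9, 41.3, 40.6, 14.7, 61.6, 49.7, 41.3, 65.1, 28.7, 87.5, 0.0, 62.3, 112.0, 56.7.
Season total = 757.4 DD.
Complete generations = ⌊757.4 / 245⌋ = 3.

3 generations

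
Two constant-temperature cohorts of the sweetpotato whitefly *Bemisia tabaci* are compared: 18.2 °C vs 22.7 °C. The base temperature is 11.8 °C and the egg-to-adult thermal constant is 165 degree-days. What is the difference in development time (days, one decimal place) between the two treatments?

At 18.2 °C: 165 / (18.2 − 11.8) = 165 / 6.4 = 25.781 d.
At 22.7 °C: 165 / (22.7 − 11.8) = 165 / 10.9 = 15.138 d.
Difference = |25.781 − 15.138| = 10.644 ≈ 10.6 days.

10.6 days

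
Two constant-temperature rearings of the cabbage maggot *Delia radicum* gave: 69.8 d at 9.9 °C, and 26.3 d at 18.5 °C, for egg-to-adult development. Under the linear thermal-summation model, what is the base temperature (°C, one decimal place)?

Equal thermal constants: D₁(T₁ − T_b) = D₂(T₂ − T_b).
69.8·(9.9 − T_b) = 26.3·(18.5 − T_b)
T_b = (69.8·9.9 − 26.3·18.5) / (69.8 − 26.3) = 204.47 / 43.5 = 4.700 °C ≈ 4.7 °C.

4.7 °C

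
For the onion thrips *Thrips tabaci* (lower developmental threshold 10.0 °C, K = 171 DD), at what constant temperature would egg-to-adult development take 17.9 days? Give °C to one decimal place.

19.6 °C

Required daily accumulation = 171 / 17.9 = 9.553 DD/day.
T = T_base + 9.553 = 10.0 + 9.553 = 19.553 ≈ 19.6 °C.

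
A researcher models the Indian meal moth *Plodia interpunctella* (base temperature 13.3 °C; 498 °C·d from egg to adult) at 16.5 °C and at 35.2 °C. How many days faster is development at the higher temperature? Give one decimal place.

132.9 days

At 16.5 °C: 498 / (16.5 − 13.3) = 498 / 3.2 = 155.625 d.
At 35.2 °C: 498 / (35.2 − 13.3) = 498 / 21.9 = 22.740 d.
Difference = |155.625 − 22.740| = 132.885 ≈ 132.9 days.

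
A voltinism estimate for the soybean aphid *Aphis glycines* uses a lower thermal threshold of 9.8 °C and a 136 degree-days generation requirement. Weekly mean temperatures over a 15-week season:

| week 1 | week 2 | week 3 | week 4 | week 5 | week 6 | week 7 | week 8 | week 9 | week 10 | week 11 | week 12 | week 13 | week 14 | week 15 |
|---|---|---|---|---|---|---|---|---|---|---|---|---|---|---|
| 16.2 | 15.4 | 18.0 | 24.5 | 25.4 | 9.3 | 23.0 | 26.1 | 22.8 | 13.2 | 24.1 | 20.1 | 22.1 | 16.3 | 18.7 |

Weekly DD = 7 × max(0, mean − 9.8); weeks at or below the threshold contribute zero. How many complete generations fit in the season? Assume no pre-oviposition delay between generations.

Weekly DD (7 × max(0, T̄ − 9.8)): 44.8, 39.2, 57.4, 102.9, 109.2, 0.0, 92.4, 114.1, 91.0, 23.8, 100.1, 72.1, 86.1, 45.5, 62.3.
Season total = 1040.9 DD.
Complete generations = ⌊1040.9 / 136⌋ = 7.

7 generations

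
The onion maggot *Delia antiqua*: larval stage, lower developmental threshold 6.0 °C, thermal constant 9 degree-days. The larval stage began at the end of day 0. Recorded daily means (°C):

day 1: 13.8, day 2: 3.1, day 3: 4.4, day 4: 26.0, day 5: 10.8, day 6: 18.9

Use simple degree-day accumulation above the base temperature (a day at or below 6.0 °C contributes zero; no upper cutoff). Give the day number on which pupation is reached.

day 4

Daily DD above 6.0 °C: 7.8, 0.0, 0.0, 20.0, 4.8, 12.9.
Cumulative: 7.8, 7.8, 7.8, 27.8, 32.6, 45.5.
The total first reaches 9 DD on day 4.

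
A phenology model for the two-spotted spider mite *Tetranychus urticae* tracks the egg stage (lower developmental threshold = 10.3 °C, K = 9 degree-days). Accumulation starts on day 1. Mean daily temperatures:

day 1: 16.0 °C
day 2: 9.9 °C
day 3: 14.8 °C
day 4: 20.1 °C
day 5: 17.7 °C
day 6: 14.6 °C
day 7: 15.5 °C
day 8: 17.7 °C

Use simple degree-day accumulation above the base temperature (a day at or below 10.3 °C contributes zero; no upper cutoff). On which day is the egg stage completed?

Daily DD above 10.3 °C: 5.7, 0.0, 4.5, 9.8, 7.4, 4.3, 5.2, 7.4.
Cumulative: 5.7, 5.7, 10.2, 20.0, 27.4, 31.7, 36.9, 44.3.
The total first reaches 9 DD on day 3.

day 3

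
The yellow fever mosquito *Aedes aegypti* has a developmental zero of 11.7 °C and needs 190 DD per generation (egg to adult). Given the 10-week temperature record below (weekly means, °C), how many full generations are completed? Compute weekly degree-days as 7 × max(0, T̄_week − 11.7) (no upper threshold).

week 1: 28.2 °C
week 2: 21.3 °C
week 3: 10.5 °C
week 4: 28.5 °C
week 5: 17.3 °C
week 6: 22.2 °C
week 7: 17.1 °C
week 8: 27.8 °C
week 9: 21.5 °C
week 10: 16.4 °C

Weekly DD (7 × max(0, T̄ − 11.7)): 115.5, 67.2, 0.0, 117.6, 39.2, 73.5, 37.8, 112.7, 68.6, 32.9.
Season total = 665.0 DD.
Complete generations = ⌊665.0 / 190⌋ = 3.

3 generations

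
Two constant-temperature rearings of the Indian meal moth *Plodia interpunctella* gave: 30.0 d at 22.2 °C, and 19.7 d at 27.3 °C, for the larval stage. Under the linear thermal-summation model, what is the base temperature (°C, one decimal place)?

12.4 °C

Linear rate model ⇒ the product D·(T − T_b) is constant across temperatures.
30.0·(22.2 − T_b) = 19.7·(27.3 − T_b)
T_b = (30.0·22.2 − 19.7·27.3) / (30.0 − 19.7) = 128.19 / 10.3 = 12.446 °C ≈ 12.4 °C.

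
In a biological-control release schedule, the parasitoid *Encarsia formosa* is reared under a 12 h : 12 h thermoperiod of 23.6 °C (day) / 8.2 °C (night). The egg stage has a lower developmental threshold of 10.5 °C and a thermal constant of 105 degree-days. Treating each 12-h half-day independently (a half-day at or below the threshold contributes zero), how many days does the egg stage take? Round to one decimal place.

Day half: max(0, 23.6 − 10.5) × 0.5 = 13.1 × 0.5 = 6.55 DD.
Night half: max(0, 8.2 − 10.5) × 0.5 = 0.0 × 0.5 = 0.00 DD.
Per 24 h: 6.55 DD/day.
Duration = 105 / 6.55 = 16.031 ≈ 16.0 days.

16.0 days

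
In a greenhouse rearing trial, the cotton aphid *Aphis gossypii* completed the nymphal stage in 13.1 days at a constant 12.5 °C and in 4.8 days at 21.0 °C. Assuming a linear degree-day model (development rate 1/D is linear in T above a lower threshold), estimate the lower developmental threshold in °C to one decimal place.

7.6 °C

Under the model K = D·(T − T_b), so D₁·(T₁ − T_b) = D₂·(T₂ − T_b).
13.1·(12.5 − T_b) = 4.8·(21.0 − T_b)
T_b = (13.1·12.5 − 4.8·21.0) / (13.1 − 4.8) = 62.95 / 8.3 = 7.584 °C ≈ 7.6 °C.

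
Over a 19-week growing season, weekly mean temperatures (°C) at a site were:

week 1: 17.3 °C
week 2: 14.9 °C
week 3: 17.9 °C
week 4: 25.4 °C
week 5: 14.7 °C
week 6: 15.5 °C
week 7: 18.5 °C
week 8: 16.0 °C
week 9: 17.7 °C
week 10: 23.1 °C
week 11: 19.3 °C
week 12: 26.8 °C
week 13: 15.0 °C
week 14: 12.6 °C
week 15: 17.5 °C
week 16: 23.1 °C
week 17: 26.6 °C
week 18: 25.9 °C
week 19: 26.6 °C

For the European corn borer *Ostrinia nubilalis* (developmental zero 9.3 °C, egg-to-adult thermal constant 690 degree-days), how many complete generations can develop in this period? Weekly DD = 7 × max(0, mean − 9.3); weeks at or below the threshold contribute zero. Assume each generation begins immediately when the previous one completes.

2 generations

Weekly DD (7 × max(0, T̄ − 9.3)): 56.0, 39.2, 60.2, 112.7, 37.8, 43.4, 64.4, 46.9, 58.8, 96.6, 70.0, 122.5, 39.9, 23.1, 57.4, 96.6, 121.1, 116.2, 121.1.
Season total = 1383.9 DD.
Complete generations = ⌊1383.9 / 690⌋ = 2.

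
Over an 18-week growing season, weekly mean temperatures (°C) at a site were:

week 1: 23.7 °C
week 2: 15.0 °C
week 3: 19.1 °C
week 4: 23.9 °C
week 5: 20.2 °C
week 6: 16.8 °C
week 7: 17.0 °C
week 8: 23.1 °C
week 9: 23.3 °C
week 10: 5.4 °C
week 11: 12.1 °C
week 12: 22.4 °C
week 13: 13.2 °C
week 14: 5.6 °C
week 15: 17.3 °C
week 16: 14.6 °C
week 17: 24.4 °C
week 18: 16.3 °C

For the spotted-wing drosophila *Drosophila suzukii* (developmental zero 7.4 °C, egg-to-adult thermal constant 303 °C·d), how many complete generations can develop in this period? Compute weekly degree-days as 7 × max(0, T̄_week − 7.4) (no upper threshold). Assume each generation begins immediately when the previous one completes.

4 generations

Weekly DD (7 × max(0, T̄ − 7.4)): 114.1, 53.2, 81.9, 115.5, 89.6, 65.8, 67.2, 109.9, 111.3, 0.0, 32.9, 105.0, 40.6, 0.0, 69.3, 50.4, 119.0, 62.3.
Season total = 1288.0 DD.
Complete generations = ⌊1288.0 / 303⌋ = 4.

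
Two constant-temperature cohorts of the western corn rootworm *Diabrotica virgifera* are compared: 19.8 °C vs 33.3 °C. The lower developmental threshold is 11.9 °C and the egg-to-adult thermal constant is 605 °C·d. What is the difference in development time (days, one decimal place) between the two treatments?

48.3 days

At 19.8 °C: 605 / (19.8 − 11.9) = 605 / 7.9 = 76.582 d.
At 33.3 °C: 605 / (33.3 − 11.9) = 605 / 21.4 = 28.271 d.
Difference = |76.582 − 28.271| = 48.311 ≈ 48.3 days.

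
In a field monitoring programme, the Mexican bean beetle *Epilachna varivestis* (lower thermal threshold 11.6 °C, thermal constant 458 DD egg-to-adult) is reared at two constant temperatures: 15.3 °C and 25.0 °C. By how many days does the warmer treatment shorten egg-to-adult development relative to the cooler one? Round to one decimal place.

89.6 days

At 15.3 °C: 458 / (15.3 − 11.6) = 458 / 3.7 = 123.784 d.
At 25.0 °C: 458 / (25.0 − 11.6) = 458 / 13.4 = 34.179 d.
Difference = |123.784 − 34.179| = 89.605 ≈ 89.6 days.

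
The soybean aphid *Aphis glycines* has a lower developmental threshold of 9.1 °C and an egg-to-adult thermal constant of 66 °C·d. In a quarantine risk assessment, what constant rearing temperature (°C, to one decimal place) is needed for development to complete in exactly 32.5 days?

11.1 °C

Required daily accumulation = 66 / 32.5 = 2.031 DD/day.
T = T_base + 2.031 = 9.1 + 2.031 = 11.131 ≈ 11.1 °C.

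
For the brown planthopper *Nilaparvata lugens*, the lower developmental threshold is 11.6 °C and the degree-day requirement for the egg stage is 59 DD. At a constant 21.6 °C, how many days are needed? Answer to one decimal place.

5.9 days

Daily accumulation = 21.6 − 11.6 = 10.0 DD/day.
Duration = 59 / 10.0 = 5.900 ≈ 5.9 days.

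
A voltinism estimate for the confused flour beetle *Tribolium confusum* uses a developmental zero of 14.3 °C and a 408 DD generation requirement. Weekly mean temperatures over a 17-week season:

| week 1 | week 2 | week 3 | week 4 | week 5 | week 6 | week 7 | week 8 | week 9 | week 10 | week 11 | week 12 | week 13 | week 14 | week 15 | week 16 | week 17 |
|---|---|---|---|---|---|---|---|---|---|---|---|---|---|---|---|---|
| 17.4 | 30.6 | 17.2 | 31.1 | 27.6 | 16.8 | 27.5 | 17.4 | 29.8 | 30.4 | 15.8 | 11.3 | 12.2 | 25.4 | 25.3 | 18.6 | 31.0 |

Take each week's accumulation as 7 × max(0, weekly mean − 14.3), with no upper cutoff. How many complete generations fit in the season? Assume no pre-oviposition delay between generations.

2 generations

Weekly DD (7 × max(0, T̄ − 14.3)): 21.7, 114.1, 20.3, 117.6, 93.1, 17.5, 92.4, 21.7, 108.5, 112.7, 10.5, 0.0, 0.0, 77.7, 77.0, 30.1, 116.9.
Season total = 1031.8 DD.
Complete generations = ⌊1031.8 / 408⌋ = 2.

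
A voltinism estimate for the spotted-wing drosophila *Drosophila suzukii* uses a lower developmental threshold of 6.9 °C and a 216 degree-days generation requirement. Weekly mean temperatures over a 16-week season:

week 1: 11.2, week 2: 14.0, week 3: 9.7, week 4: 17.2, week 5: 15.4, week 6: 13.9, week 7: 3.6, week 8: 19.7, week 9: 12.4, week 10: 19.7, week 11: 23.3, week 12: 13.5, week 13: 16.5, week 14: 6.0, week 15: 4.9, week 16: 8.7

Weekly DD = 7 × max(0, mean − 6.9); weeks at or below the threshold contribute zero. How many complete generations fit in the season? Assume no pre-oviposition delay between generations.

Weekly DD (7 × max(0, T̄ − 6.9)): 30.1, 49.7, 19.6, 72.1, 59.5, 49.0, 0.0, 89.6, 38.5, 89.6, 114.8, 46.2, 67.2, 0.0, 0.0, 12.6.
Season total = 738.5 DD.
Complete generations = ⌊738.5 / 216⌋ = 3.

3 generations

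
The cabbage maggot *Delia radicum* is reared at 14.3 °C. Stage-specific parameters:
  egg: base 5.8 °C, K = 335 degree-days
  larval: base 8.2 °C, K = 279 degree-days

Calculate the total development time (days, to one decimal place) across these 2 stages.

85.1 days

egg: 335 / (14.3 − 5.8) = 335 / 8.5 = 39.412 d.
larval: 279 / (14.3 − 8.2) = 279 / 6.1 = 45.738 d.
Sum = 85.149 ≈ 85.1 days.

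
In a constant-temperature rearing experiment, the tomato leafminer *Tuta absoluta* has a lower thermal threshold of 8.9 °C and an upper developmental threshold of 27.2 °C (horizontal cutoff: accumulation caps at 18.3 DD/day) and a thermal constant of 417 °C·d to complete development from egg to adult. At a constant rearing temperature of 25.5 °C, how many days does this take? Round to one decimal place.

25.1 days

Daily accumulation = 25.5 − 8.9 = 16.6 DD/day.
Duration = 417 / 16.6 = 25.120 ≈ 25.1 days.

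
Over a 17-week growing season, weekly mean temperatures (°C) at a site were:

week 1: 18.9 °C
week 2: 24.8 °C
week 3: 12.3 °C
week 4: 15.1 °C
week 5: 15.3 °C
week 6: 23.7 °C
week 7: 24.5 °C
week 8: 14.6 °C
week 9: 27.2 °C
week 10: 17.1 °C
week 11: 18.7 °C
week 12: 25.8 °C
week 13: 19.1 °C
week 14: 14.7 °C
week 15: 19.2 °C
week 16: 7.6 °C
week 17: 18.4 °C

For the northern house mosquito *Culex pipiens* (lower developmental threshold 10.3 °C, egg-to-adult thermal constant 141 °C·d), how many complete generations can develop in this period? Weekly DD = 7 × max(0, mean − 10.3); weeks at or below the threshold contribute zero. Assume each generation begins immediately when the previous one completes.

Weekly DD (7 × max(0, T̄ − 10.3)): 60.2, 101.5, 14.0, 33.6, 35.0, 93.8, 99.4, 30.1, 118.3, 47.6, 58.8, 108.5, 61.6, 30.8, 62.3, 0.0, 56.7.
Season total = 1012.2 DD.
Complete generations = ⌊1012.2 / 141⌋ = 7.

7 generations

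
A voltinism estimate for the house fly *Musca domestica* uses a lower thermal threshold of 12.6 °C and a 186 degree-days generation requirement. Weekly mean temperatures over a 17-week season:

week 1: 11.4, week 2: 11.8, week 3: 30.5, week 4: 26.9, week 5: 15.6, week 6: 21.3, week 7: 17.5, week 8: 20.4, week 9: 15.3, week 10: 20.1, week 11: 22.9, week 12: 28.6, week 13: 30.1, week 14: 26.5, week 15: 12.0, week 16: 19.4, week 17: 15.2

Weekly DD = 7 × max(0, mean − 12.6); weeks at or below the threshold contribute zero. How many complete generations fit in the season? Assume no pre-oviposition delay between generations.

5 generations

Weekly DD (7 × max(0, T̄ − 12.6)): 0.0, 0.0, 125.3, 100.1, 21.0, 60.9, 34.3, 54.6, 18.9, 52.5, 72.1, 112.0, 122.5, 97.3, 0.0, 47.6, 18.2.
Season total = 937.3 DD.
Complete generations = ⌊937.3 / 186⌋ = 5.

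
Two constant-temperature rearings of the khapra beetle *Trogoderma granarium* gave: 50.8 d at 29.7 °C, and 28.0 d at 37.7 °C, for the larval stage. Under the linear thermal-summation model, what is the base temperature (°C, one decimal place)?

19.9 °C

Linear rate model ⇒ the product D·(T − T_b) is constant across temperatures.
50.8·(29.7 − T_b) = 28.0·(37.7 − T_b)
T_b = (50.8·29.7 − 28.0·37.7) / (50.8 − 28.0) = 453.16 / 22.8 = 19.875 °C ≈ 19.9 °C.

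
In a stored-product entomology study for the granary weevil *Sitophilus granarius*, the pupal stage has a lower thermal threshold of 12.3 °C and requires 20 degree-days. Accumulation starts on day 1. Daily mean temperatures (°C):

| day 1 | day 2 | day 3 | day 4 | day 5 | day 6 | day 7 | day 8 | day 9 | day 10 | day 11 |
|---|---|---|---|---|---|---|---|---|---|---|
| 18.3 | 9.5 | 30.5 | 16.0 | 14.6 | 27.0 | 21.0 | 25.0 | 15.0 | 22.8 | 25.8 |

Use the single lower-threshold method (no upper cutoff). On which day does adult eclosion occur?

day 3

Daily DD above 12.3 °C: 6.0, 0.0, 18.2, 3.7, 2.3, 14.7, 8.7, 12.7, 2.7, 10.5, 13.5.
Cumulative: 6.0, 6.0, 24.2, 27.9, 30.2, 44.9, 53.6, 66.3, 69.0, 79.5, 93.0.
The total first reaches 20 DD on day 3.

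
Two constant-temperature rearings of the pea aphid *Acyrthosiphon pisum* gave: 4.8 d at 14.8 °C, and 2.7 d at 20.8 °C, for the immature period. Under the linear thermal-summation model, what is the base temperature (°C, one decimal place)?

7.1 °C

Equal thermal constants: D₁(T₁ − T_b) = D₂(T₂ − T_b).
4.8·(14.8 − T_b) = 2.7·(20.8 − T_b)
T_b = (4.8·14.8 − 2.7·20.8) / (4.8 − 2.7) = 14.88 / 2.1 = 7.086 °C ≈ 7.1 °C.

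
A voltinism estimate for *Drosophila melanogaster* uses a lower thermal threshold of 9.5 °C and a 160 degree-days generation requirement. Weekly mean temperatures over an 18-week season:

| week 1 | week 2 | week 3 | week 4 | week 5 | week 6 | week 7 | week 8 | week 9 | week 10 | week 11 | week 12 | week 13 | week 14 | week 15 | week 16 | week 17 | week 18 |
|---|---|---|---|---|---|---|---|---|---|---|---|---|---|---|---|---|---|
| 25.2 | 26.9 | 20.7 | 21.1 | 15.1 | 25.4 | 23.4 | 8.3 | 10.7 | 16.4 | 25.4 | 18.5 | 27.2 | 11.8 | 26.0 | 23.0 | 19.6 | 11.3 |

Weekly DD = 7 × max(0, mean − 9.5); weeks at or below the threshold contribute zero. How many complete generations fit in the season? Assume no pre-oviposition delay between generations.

Weekly DD (7 × max(0, T̄ − 9.5)): 109.9, 121.8, 78.4, 81.2, 39.2, 111.3, 97.3, 0.0, 8.4, 48.3, 111.3, 63.0, 123.9, 16.1, 115.5, 94.5, 70.7, 12.6.
Season total = 1303.4 DD.
Complete generations = ⌊1303.4 / 160⌋ = 8.

8 generations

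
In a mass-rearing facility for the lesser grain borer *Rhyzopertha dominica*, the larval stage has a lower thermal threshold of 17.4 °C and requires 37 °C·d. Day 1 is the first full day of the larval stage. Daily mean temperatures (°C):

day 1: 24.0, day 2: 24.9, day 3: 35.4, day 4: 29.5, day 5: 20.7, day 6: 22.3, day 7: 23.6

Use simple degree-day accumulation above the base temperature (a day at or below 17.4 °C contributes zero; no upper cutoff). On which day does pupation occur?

Daily DD above 17.4 °C: 6.6, 7.5, 18.0, 12.1, 3.3, 4.9, 6.2.
Cumulative: 6.6, 14.1, 32.1, 44.2, 47.5, 52.4, 58.6.
The total first reaches 37 DD on day 4.

day 4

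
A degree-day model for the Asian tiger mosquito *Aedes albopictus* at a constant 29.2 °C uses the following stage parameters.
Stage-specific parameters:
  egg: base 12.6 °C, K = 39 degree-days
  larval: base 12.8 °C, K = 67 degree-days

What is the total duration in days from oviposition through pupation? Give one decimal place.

6.4 days

egg: 39 / (29.2 − 12.6) = 39 / 16.6 = 2.349 d.
larval: 67 / (29.2 − 12.8) = 67 / 16.4 = 4.085 d.
Sum = 6.435 ≈ 6.4 days.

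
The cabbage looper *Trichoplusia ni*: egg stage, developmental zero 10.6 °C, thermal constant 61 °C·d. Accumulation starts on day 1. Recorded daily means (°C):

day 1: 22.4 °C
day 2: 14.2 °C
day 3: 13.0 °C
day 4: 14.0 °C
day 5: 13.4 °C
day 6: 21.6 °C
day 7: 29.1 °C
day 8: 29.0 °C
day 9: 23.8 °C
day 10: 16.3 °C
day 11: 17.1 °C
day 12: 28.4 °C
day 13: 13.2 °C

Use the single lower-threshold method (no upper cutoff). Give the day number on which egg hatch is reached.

day 8

Daily DD above 10.6 °C: 11.8, 3.6, 2.4, 3.4, 2.8, 11.0, 18.5, 18.4, 13.2, 5.7, 6.5, 17.8, 2.6.
Cumulative: 11.8, 15.4, 17.8, 21.2, 24.0, 35.0, 53.5, 71.9, 85.1, 90.8, 97.3, 115.1, 117.7.
The total first reaches 61 DD on day 8.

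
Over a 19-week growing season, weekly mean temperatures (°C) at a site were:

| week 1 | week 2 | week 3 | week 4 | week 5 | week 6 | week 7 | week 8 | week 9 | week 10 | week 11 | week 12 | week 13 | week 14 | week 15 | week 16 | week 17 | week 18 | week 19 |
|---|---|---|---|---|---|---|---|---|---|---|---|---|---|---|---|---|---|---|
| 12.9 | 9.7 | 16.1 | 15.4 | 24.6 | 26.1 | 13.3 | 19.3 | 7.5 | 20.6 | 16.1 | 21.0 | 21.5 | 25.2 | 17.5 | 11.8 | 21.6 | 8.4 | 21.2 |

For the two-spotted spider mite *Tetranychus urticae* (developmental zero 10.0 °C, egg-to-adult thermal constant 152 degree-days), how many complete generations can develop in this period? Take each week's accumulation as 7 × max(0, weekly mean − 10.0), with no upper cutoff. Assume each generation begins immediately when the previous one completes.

6 generations

Weekly DD (7 × max(0, T̄ − 10.0)): 20.3, 0.0, 42.7, 37.8, 102.2, 112.7, 23.1, 65.1, 0.0, 74.2, 42.7, 77.0, 80.5, 106.4, 52.5, 12.6, 81.2, 0.0, 78.4.
Season total = 1009.4 DD.
Complete generations = ⌊1009.4 / 152⌋ = 6.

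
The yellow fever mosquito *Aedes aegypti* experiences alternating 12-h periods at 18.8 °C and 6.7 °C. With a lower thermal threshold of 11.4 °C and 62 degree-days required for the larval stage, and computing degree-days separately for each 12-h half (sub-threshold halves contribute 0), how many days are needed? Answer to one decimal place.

Day half: max(0, 18.8 − 11.4) × 0.5 = 7.4 × 0.5 = 3.70 DD.
Night half: max(0, 6.7 − 11.4) × 0.5 = 0.0 × 0.5 = 0.00 DD.
Per 24 h: 3.70 DD/day.
Duration = 62 / 3.70 = 16.757 ≈ 16.8 days.

16.8 days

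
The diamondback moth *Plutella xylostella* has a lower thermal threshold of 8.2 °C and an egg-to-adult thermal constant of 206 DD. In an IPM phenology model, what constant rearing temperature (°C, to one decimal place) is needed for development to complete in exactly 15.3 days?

21.7 °C

Required daily accumulation = 206 / 15.3 = 13.464 DD/day.
T = T_base + 13.464 = 8.2 + 13.464 = 21.664 ≈ 21.7 °C.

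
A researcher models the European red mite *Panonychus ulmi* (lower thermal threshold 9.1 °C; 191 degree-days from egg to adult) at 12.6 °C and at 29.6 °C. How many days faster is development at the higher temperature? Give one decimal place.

45.3 days

At 12.6 °C: 191 / (12.6 − 9.1) = 191 / 3.5 = 54.571 d.
At 29.6 °C: 191 / (29.6 − 9.1) = 191 / 20.5 = 9.317 d.
Difference = |54.571 − 9.317| = 45.254 ≈ 45.3 days.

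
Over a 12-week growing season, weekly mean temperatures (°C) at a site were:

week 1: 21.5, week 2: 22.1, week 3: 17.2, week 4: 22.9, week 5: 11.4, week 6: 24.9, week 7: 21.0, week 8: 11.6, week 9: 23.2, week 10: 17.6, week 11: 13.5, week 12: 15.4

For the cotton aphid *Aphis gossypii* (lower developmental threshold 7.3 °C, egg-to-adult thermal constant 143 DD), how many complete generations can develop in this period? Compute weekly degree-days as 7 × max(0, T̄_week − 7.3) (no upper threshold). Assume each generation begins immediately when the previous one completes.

Weekly DD (7 × max(0, T̄ − 7.3)): 99.4, 103.6, 69.3, 109.2, 28.7, 123.2, 95.9, 30.1, 111.3, 72.1, 43.4, 56.7.
Season total = 942.9 DD.
Complete generations = ⌊942.9 / 143⌋ = 6.

6 generations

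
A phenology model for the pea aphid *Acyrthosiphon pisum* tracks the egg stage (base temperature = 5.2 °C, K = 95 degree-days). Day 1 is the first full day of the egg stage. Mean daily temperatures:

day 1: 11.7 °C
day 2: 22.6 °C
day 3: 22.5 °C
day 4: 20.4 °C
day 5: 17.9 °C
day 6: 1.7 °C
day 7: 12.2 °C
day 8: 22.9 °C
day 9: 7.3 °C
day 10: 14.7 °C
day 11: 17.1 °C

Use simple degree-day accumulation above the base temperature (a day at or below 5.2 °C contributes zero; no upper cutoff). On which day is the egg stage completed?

day 9

Daily DD above 5.2 °C: 6.5, 17.4, 17.3, 15.2, 12.7, 0.0, 7.0, 17.7, 2.1, 9.5, 11.9.
Cumulative: 6.5, 23.9, 41.2, 56.4, 69.1, 69.1, 76.1, 93.8, 95.9, 105.4, 117.3.
The total first reaches 95 DD on day 9.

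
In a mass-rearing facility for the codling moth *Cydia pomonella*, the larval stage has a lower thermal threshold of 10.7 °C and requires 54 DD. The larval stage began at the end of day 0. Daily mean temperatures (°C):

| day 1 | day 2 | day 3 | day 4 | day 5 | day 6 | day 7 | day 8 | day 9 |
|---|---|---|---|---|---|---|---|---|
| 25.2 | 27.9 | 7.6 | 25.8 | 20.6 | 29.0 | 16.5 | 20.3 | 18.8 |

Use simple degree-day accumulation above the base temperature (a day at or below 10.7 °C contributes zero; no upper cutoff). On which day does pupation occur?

day 5

Daily DD above 10.7 °C: 14.5, 17.2, 0.0, 15.1, 9.9, 18.3, 5.8, 9.6, 8.1.
Cumulative: 14.5, 31.7, 31.7, 46.8, 56.7, 75.0, 80.8, 90.4, 98.5.
The total first reaches 54 DD on day 5.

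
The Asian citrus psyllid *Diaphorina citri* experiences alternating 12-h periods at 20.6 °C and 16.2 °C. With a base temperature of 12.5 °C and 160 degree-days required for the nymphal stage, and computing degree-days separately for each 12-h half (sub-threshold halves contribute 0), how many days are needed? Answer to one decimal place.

Day half: max(0, 20.6 − 12.5) × 0.5 = 8.1 × 0.5 = 4.05 DD.
Night half: max(0, 16.2 − 12.5) × 0.5 = 3.7 × 0.5 = 1.85 DD.
Per 24 h: 5.90 DD/day.
Duration = 160 / 5.90 = 27.119 ≈ 27.1 days.

27.1 days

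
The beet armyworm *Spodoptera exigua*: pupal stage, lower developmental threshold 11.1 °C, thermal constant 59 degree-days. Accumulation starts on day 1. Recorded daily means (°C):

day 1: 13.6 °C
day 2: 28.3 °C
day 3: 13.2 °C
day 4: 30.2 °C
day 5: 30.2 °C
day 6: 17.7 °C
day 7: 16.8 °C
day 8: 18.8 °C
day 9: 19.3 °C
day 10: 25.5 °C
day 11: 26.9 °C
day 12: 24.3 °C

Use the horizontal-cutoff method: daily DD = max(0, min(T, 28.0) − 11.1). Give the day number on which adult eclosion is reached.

day 6

Daily DD above 11.1 °C (capped at 16.9): 2.5, 16.9, 2.1, 16.9, 16.9, 6.6, 5.7, 7.7, 8.2, 14.4, 15.8, 13.2.
Cumulative: 2.5, 19.4, 21.5, 38.4, 55.3, 61.9, 67.6, 75.3, 83.5, 97.9, 113.7, 126.9.
The total first reaches 59 DD on day 6.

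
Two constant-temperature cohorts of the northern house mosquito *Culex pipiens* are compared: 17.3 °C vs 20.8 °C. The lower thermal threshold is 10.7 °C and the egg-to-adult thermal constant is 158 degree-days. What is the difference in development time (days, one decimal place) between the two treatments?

8.3 days

At 17.3 °C: 158 / (17.3 − 10.7) = 158 / 6.6 = 23.939 d.
At 20.8 °C: 158 / (20.8 − 10.7) = 158 / 10.1 = 15.644 d.
Difference = |23.939 − 15.644| = 8.296 ≈ 8.3 days.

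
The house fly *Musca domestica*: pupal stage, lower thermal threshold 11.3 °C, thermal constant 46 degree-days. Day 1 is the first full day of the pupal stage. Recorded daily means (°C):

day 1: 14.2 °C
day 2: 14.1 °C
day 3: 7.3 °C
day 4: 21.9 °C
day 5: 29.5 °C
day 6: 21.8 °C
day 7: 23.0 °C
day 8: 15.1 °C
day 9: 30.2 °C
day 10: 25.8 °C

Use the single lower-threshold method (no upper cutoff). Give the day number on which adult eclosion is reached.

day 7

Daily DD above 11.3 °C: 2.9, 2.8, 0.0, 10.6, 18.2, 10.5, 11.7, 3.8, 18.9, 14.5.
Cumulative: 2.9, 5.7, 5.7, 16.3, 34.5, 45.0, 56.7, 60.5, 79.4, 93.9.
The total first reaches 46 DD on day 7.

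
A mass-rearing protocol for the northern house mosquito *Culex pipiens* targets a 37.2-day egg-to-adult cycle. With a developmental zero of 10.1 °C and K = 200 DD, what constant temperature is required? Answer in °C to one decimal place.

Required daily accumulation = 200 / 37.2 = 5.376 DD/day.
T = T_base + 5.376 = 10.1 + 5.376 = 15.476 ≈ 15.5 °C.

15.5 °C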